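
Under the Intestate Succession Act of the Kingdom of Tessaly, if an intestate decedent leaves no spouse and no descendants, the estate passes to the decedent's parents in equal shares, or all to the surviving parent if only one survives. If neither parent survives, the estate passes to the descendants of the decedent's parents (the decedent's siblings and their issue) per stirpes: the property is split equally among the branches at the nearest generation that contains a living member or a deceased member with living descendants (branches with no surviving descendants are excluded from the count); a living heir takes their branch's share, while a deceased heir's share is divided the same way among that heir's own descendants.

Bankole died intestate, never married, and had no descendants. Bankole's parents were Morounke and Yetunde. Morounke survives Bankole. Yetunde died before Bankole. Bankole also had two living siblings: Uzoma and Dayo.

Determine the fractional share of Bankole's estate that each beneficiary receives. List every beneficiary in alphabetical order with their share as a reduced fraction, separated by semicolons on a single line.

Only one parent, Morounke, survives, so Morounke takes the entire estate. The siblings take nothing because a surviving parent has priority.

Morounke 1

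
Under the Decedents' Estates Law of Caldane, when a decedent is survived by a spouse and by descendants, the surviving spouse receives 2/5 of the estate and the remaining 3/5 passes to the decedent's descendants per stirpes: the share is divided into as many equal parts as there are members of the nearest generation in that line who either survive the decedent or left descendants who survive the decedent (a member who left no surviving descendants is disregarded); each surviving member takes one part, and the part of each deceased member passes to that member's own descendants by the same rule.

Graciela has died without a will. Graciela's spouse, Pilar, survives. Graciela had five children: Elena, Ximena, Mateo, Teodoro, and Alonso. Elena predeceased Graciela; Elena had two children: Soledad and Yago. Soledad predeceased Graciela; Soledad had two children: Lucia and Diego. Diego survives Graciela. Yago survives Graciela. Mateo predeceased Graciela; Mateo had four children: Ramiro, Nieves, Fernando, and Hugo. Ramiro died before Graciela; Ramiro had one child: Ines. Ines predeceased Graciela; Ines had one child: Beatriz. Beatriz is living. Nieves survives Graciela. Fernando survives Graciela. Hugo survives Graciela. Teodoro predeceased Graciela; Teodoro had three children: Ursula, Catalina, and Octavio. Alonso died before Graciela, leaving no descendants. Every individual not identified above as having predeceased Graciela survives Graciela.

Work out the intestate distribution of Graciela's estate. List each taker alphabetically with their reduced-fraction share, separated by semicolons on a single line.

Beatriz 3/80; Catalina 1/20; Diego 3/80; Fernando 3/80; Hugo 3/80; Lucia 3/80; Nieves 3/80; Octavio 1/20; Pilar 2/5; Ursula 1/20; Ximena 3/20; Yago 3/40

Pilar, as surviving spouse, takes 2/5.
The remaining 3/5 passes to Graciela's descendants per stirpes.
Alonso left no surviving issue, so that branch lapses and is disregarded.
The 3/5 is divided into 4 equal shares of 3/20 among Elena, Ximena, Mateo, Teodoro.
Elena predeceased; the 3/20 allotted to Elena's branch passes to Elena's issue by representation.
The 3/20 is divided into 2 equal shares of 3/40 among Soledad, Yago.
Soledad predeceased; the 3/40 allotted to Soledad's branch passes to Soledad's issue by representation.
The 3/40 is divided into 2 equal shares of 3/80 among Lucia, Diego.
Lucia is living and takes 3/80.
Diego is living and takes 3/80.
Yago is living and takes 3/40.
Ximena is living and takes 3/20.
Mateo predeceased; the 3/20 allotted to Mateo's branch passes to Mateo's issue by representation.
The 3/20 is divided into 4 equal shares of 3/80 among Ramiro, Nieves, Fernando, Hugo.
Ramiro predeceased; the 3/80 allotted to Ramiro's branch passes to Ramiro's issue by representation.
Ines's line is the sole branch at this level, so the full 3/80 passes to Ines's issue by representation.
Beatriz is the sole taker at this level and receives the full 3/80.
Nieves is living and takes 3/80.
Fernando is living and takes 3/80.
Hugo is living and takes 3/80.
Teodoro predeceased; the 3/20 allotted to Teodoro's branch passes to Teodoro's issue by representation.
The 3/20 is divided into 3 equal shares of 1/20 among Ursula, Catalina, Octavio.
Ursula is living and takes 1/20.
Catalina is living and takes 1/20.
Octavio is living and takes 1/20.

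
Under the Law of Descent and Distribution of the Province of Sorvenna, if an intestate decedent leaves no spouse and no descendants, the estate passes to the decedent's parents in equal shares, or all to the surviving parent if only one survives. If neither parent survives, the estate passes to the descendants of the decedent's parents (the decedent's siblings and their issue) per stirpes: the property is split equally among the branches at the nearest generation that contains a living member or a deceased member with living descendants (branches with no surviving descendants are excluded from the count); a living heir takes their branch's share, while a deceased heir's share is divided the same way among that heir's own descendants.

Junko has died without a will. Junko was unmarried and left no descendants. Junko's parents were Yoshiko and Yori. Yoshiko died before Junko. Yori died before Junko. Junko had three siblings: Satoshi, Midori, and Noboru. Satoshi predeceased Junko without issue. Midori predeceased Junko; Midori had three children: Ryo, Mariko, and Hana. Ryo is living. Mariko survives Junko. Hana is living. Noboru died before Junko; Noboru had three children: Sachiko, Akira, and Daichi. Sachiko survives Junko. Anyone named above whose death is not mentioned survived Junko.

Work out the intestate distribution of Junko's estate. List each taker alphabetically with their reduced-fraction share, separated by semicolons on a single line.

Akira 1/6; Daichi 1/6; Hana 1/6; Mariko 1/6; Ryo 1/6; Sachiko 1/6

Neither parent survives and there are no descendants, so the estate passes to Junko's siblings and their issue per stirpes.
Satoshi left no surviving issue, so that branch lapses and is disregarded.
The estate is divided into 2 equal shares of 1/2 among Midori, Noboru.
Midori predeceased; the 1/2 allotted to Midori's branch passes to Midori's issue by representation.
The 1/2 is divided into 3 equal shares of 1/6 among Ryo, Mariko, Hana.
Ryo is living and takes 1/6.
Mariko is living and takes 1/6.
Hana is living and takes 1/6.
Noboru predeceased; the 1/2 allotted to Noboru's branch passes to Noboru's issue by representation.
The 1/2 is divided into 3 equal shares of 1/6 among Sachiko, Akira, Daichi.
Sachiko is living and takes 1/6.
Akira is living and takes 1/6.
Daichi is living and takes 1/6.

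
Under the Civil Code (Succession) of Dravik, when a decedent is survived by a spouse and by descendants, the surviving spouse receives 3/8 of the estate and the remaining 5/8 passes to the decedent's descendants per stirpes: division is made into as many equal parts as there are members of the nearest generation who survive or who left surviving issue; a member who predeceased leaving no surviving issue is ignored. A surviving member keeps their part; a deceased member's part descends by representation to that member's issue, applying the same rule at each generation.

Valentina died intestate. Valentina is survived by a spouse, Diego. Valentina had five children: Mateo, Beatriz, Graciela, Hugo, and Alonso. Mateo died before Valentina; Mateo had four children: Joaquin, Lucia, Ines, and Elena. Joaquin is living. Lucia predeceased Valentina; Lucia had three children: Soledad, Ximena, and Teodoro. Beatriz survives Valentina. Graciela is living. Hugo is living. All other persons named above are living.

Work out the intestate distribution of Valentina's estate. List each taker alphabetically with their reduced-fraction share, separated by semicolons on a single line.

Diego, as surviving spouse, takes 3/8.
The remaining 5/8 passes to Valentina's descendants per stirpes.
The 5/8 is divided into 5 equal shares of 1/8 among Mateo, Beatriz, Graciela, Hugo, Alonso.
Mateo predeceased; the 1/8 allotted to Mateo's branch passes to Mateo's issue by representation.
The 1/8 is divided into 4 equal shares of 1/32 among Joaquin, Lucia, Ines, Elena.
Joaquin is living and takes 1/32.
Lucia predeceased; the 1/32 allotted to Lucia's branch passes to Lucia's issue by representation.
The 1/32 is divided into 3 equal shares of 1/96 among Soledad, Ximena, Teodoro.
Soledad is living and takes 1/96.
Ximena is living and takes 1/96.
Teodoro is living and takes 1/96.
Ines is living and takes 1/32.
Elena is living and takes 1/32.
Beatriz is living and takes 1/8.
Graciela is living and takes 1/8.
Hugo is living and takes 1/8.
Alonso is living and takes 1/8.

Alonso 1/8; Beatriz 1/8; Diego 3/8; Elena 1/32; Graciela 1/8; Hugo 1/8; Ines 1/32; Joaquin 1/32; Soledad 1/96; Teodoro 1/96; Ximena 1/96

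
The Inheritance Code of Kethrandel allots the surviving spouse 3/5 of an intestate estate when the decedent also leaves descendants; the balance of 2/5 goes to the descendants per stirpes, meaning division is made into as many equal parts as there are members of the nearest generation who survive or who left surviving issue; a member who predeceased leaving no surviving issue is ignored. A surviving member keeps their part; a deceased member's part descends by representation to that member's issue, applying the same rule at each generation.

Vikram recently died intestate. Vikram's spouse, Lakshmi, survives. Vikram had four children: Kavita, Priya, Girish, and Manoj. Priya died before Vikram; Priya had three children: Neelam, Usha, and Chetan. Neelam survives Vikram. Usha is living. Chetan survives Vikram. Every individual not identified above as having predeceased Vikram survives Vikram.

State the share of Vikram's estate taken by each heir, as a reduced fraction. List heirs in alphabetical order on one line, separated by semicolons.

Chetan 1/30; Girish 1/10; Kavita 1/10; Lakshmi 3/5; Manoj 1/10; Neelam 1/30; Usha 1/30

Lakshmi, as surviving spouse, takes 3/5.
The remaining 2/5 passes to Vikram's descendants per stirpes.
The 2/5 is divided into 4 equal shares of 1/10 among Kavita, Priya, Girish, Manoj.
Kavita is living and takes 1/10.
Priya predeceased; the 1/10 allotted to Priya's branch passes to Priya's issue by representation.
The 1/10 is divided into 3 equal shares of 1/30 among Neelam, Usha, Chetan.
Neelam is living and takes 1/30.
Usha is living and takes 1/30.
Chetan is living and takes 1/30.
Girish is living and takes 1/10.
Manoj is living and takes 1/10.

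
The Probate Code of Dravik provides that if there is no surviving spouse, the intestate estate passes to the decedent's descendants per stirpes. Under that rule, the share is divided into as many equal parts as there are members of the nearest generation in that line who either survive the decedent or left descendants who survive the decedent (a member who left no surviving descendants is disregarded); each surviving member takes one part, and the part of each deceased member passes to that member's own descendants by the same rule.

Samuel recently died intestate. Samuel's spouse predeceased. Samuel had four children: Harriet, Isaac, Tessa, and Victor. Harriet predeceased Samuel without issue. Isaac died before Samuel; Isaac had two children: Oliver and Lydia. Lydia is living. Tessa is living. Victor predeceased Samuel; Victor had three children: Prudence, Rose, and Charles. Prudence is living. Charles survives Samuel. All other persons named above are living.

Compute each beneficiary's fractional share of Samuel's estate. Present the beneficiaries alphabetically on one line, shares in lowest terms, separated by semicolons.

Charles 1/9; Lydia 1/6; Oliver 1/6; Prudence 1/9; Rose 1/9; Tessa 1/3

There is no surviving spouse, so the entire estate passes to Samuel's descendants per stirpes.
Harriet left no surviving issue, so that branch lapses and is disregarded.
The estate is divided into 3 equal shares of 1/3 among Isaac, Tessa, Victor.
Isaac predeceased; the 1/3 allotted to Isaac's branch passes to Isaac's issue by representation.
The 1/3 is divided into 2 equal shares of 1/6 among Oliver, Lydia.
Oliver is living and takes 1/6.
Lydia is living and takes 1/6.
Tessa is living and takes 1/3.
Victor predeceased; the 1/3 allotted to Victor's branch passes to Victor's issue by representation.
The 1/3 is divided into 3 equal shares of 1/9 among Prudence, Rose, Charles.
Prudence is living and takes 1/9.
Rose is living and takes 1/9.
Charles is living and takes 1/9.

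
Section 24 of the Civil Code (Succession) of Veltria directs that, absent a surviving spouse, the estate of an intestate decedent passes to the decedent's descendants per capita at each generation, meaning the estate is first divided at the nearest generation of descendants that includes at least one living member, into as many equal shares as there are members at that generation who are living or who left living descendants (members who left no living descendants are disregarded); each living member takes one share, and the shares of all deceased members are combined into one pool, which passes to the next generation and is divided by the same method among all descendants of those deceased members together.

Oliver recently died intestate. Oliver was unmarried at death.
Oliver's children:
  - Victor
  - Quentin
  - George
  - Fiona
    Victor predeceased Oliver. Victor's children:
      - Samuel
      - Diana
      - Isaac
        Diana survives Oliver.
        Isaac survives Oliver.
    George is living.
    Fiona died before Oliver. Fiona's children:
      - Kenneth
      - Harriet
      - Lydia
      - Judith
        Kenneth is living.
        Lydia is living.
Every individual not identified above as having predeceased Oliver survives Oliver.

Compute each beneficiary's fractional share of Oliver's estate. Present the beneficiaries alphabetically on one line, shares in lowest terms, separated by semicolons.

There is no surviving spouse, so the entire estate passes to Oliver's descendants per capita at each generation.
At generation 1 (Victor, Quentin, George, Fiona) there are 4 shares of (1)/4 = 1/4 each.
Living: Quentin and George — each takes 1/4.
Deceased: Victor and Fiona. Their combined 1/2 is pooled and carried to generation 2.
At generation 2 (Samuel, Diana, Isaac, Kenneth, Harriet, Lydia, Judith) there are 7 shares of (1/2)/7 = 1/14 each.
Living: Samuel, Diana, Isaac, Kenneth, Harriet, Lydia, and Judith — each takes 1/14.

Diana 1/14; George 1/4; Harriet 1/14; Isaac 1/14; Judith 1/14; Kenneth 1/14; Lydia 1/14; Quentin 1/4; Samuel 1/14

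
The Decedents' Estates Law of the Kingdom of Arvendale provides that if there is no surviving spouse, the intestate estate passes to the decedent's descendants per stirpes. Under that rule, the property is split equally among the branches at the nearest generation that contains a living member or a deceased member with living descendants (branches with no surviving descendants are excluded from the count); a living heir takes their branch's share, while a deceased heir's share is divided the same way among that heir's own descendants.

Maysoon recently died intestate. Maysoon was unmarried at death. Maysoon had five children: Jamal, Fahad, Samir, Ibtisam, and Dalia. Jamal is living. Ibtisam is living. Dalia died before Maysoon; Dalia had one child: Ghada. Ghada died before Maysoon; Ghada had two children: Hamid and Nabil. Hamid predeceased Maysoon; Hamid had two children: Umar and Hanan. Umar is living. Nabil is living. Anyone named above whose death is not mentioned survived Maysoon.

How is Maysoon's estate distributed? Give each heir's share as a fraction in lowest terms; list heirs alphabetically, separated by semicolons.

There is no surviving spouse, so the entire estate passes to Maysoon's descendants per stirpes.
The estate is divided into 5 equal shares of 1/5 among Jamal, Fahad, Samir, Ibtisam, Dalia.
Jamal is living and takes 1/5.
Fahad is living and takes 1/5.
Samir is living and takes 1/5.
Ibtisam is living and takes 1/5.
Dalia predeceased; the 1/5 allotted to Dalia's branch passes to Dalia's issue by representation.
Ghada's line is the sole branch at this level, so the full 1/5 passes to Ghada's issue by representation.
The 1/5 is divided into 2 equal shares of 1/10 among Hamid, Nabil.
Hamid predeceased; the 1/10 allotted to Hamid's branch passes to Hamid's issue by representation.
The 1/10 is divided into 2 equal shares of 1/20 among Umar, Hanan.
Umar is living and takes 1/20.
Hanan is living and takes 1/20.
Nabil is living and takes 1/10.

Fahad 1/5; Hanan 1/20; Ibtisam 1/5; Jamal 1/5; Nabil 1/10; Samir 1/5; Umar 1/20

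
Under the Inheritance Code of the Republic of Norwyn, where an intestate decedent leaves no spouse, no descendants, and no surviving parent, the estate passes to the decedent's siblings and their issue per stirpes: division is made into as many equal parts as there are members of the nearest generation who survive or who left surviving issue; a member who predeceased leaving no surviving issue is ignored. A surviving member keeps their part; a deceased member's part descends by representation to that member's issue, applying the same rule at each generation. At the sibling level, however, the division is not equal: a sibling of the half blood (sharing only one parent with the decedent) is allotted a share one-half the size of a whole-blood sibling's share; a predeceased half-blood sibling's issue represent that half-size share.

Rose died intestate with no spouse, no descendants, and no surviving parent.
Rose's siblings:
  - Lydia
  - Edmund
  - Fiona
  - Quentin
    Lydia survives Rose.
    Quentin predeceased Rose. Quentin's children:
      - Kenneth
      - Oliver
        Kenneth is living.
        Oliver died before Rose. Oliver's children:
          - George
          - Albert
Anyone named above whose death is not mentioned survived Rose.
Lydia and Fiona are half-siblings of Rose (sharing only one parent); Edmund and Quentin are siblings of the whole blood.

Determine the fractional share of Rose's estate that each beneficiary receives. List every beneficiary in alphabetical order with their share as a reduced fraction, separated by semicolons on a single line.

No spouse, descendants, or parent survives, so the estate passes to Rose's siblings per stirpes.
Half-blood siblings count for one-half the weight of whole-blood siblings at the initial division.
Dividing 1 in proportion to weights (total weight 3): Lydia (weight 1/2) → 1/6; Edmund (weight 1) → 1/3; Fiona (weight 1/2) → 1/6; Quentin (weight 1) → 1/3.
Lydia is living and takes 1/6.
Edmund is living and takes 1/3.
Fiona is living and takes 1/6.
Quentin predeceased; the 1/3 allotted to Quentin's branch passes to Quentin's issue by representation.
The 1/3 is divided into 2 equal shares of 1/6 among Kenneth, Oliver.
Kenneth is living and takes 1/6.
Oliver predeceased; the 1/6 allotted to Oliver's branch passes to Oliver's issue by representation.
The 1/6 is divided into 2 equal shares of 1/12 among George, Albert.
George is living and takes 1/12.
Albert is living and takes 1/12.

Albert 1/12; Edmund 1/3; Fiona 1/6; George 1/12; Kenneth 1/6; Lydia 1/6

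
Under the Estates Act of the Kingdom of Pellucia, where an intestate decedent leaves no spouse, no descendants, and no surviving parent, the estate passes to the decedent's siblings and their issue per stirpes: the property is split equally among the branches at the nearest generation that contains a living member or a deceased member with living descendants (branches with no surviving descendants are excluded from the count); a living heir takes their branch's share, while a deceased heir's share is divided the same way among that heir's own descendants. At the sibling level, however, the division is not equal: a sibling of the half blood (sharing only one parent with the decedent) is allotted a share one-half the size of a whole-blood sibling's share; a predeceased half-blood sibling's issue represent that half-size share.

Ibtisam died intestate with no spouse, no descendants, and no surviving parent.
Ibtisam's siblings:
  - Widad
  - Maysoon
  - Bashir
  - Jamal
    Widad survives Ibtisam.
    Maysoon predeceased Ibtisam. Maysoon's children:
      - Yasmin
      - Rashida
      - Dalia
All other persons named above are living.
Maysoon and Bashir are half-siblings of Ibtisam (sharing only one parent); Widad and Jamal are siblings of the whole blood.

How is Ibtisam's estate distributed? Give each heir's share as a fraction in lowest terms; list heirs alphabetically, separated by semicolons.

No spouse, descendants, or parent survives, so the estate passes to Ibtisam's siblings per stirpes.
Half-blood siblings count for one-half the weight of whole-blood siblings at the initial division.
Dividing 1 in proportion to weights (total weight 3): Widad (weight 1) → 1/3; Maysoon (weight 1/2) → 1/6; Bashir (weight 1/2) → 1/6; Jamal (weight 1) → 1/3.
Widad is living and takes 1/3.
Maysoon predeceased; the 1/6 allotted to Maysoon's branch passes to Maysoon's issue by representation.
The 1/6 is divided into 3 equal shares of 1/18 among Yasmin, Rashida, Dalia.
Yasmin is living and takes 1/18.
Rashida is living and takes 1/18.
Dalia is living and takes 1/18.
Bashir is living and takes 1/6.
Jamal is living and takes 1/3.

Bashir 1/6; Dalia 1/18; Jamal 1/3; Rashida 1/18; Widad 1/3; Yasmin 1/18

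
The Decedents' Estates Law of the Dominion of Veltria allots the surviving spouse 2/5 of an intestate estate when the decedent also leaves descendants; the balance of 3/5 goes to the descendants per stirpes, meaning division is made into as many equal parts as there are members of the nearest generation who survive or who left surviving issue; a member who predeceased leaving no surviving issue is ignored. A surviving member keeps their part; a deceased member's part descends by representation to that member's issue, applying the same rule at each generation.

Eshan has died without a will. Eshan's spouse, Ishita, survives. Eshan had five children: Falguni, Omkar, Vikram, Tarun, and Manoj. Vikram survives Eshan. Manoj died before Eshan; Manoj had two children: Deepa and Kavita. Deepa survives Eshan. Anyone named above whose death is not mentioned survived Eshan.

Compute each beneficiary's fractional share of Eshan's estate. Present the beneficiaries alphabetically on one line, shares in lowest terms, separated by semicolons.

Ishita, as surviving spouse, takes 2/5.
The remaining 3/5 passes to Eshan's descendants per stirpes.
The 3/5 is divided into 5 equal shares of 3/25 among Falguni, Omkar, Vikram, Tarun, Manoj.
Falguni is living and takes 3/25.
Omkar is living and takes 3/25.
Vikram is living and takes 3/25.
Tarun is living and takes 3/25.
Manoj predeceased; the 3/25 allotted to Manoj's branch passes to Manoj's issue by representation.
The 3/25 is divided into 2 equal shares of 3/50 among Deepa, Kavita.
Deepa is living and takes 3/50.
Kavita is living and takes 3/50.

Deepa 3/50; Falguni 3/25; Ishita 2/5; Kavita 3/50; Omkar 3/25; Tarun 3/25; Vikram 3/25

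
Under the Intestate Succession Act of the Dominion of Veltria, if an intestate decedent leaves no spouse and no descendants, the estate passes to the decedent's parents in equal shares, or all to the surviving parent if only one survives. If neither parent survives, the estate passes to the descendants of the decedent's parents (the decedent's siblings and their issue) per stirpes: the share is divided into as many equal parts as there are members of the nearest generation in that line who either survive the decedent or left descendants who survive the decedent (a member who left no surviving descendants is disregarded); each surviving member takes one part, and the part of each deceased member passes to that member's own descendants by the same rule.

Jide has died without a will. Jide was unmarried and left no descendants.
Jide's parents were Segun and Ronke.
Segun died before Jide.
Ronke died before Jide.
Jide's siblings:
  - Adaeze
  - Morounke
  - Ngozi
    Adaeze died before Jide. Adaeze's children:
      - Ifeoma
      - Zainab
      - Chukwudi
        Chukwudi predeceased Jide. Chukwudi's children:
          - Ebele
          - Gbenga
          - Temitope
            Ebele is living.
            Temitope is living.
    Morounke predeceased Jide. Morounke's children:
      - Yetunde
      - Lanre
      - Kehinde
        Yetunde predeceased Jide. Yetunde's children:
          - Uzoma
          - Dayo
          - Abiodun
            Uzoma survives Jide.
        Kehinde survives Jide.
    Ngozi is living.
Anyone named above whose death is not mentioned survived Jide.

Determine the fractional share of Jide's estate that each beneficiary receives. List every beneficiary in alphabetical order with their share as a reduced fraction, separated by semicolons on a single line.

Neither parent survives and there are no descendants, so the estate passes to Jide's siblings and their issue per stirpes.
The estate is divided into 3 equal shares of 1/3 among Adaeze, Morounke, Ngozi.
Adaeze predeceased; the 1/3 allotted to Adaeze's branch passes to Adaeze's issue by representation.
The 1/3 is divided into 3 equal shares of 1/9 among Ifeoma, Zainab, Chukwudi.
Ifeoma is living and takes 1/9.
Zainab is living and takes 1/9.
Chukwudi predeceased; the 1/9 allotted to Chukwudi's branch passes to Chukwudi's issue by representation.
The 1/9 is divided into 3 equal shares of 1/27 among Ebele, Gbenga, Temitope.
Ebele is living and takes 1/27.
Gbenga is living and takes 1/27.
Temitope is living and takes 1/27.
Morounke predeceased; the 1/3 allotted to Morounke's branch passes to Morounke's issue by representation.
The 1/3 is divided into 3 equal shares of 1/9 among Yetunde, Lanre, Kehinde.
Yetunde predeceased; the 1/9 allotted to Yetunde's branch passes to Yetunde's issue by representation.
The 1/9 is divided into 3 equal shares of 1/27 among Uzoma, Dayo, Abiodun.
Uzoma is living and takes 1/27.
Dayo is living and takes 1/27.
Abiodun is living and takes 1/27.
Lanre is living and takes 1/9.
Kehinde is living and takes 1/9.
Ngozi is living and takes 1/3.

Abiodun 1/27; Dayo 1/27; Ebele 1/27; Gbenga 1/27; Ifeoma 1/9; Kehinde 1/9; Lanre 1/9; Ngozi 1/3; Temitope 1/27; Uzoma 1/27; Zainab 1/9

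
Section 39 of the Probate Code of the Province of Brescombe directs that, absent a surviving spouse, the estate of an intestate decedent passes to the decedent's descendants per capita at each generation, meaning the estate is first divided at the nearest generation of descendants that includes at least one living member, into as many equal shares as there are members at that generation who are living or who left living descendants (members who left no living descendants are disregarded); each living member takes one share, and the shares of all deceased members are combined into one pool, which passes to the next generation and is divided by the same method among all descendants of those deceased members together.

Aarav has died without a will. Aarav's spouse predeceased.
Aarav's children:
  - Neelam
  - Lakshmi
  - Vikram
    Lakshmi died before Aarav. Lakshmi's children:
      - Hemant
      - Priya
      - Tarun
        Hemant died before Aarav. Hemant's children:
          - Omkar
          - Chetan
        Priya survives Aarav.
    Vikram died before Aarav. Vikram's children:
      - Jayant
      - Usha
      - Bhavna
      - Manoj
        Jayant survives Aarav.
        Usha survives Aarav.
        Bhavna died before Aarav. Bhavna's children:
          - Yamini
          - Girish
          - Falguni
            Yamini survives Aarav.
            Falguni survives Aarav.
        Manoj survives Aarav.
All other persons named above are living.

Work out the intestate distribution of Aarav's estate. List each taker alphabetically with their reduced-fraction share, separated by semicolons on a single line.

Chetan 4/105; Falguni 4/105; Girish 4/105; Jayant 2/21; Manoj 2/21; Neelam 1/3; Omkar 4/105; Priya 2/21; Tarun 2/21; Usha 2/21; Yamini 4/105

There is no surviving spouse, so the entire estate passes to Aarav's descendants per capita at each generation.
At generation 1 (Neelam, Lakshmi, Vikram) there are 3 shares of (1)/3 = 1/3 each.
Living: Neelam — each takes 1/3.
Deceased: Lakshmi and Vikram. Their combined 2/3 is pooled and carried to generation 2.
At generation 2 (Hemant, Priya, Tarun, Jayant, Usha, Bhavna, Manoj) there are 7 shares of (2/3)/7 = 2/21 each.
Living: Priya, Tarun, Jayant, Usha, and Manoj — each takes 2/21.
Deceased: Hemant and Bhavna. Their combined 4/21 is pooled and carried to generation 3.
At generation 3 (Omkar, Chetan, Yamini, Girish, Falguni) there are 5 shares of (4/21)/5 = 4/105 each.
Living: Omkar, Chetan, Yamini, Girish, and Falguni — each takes 4/105.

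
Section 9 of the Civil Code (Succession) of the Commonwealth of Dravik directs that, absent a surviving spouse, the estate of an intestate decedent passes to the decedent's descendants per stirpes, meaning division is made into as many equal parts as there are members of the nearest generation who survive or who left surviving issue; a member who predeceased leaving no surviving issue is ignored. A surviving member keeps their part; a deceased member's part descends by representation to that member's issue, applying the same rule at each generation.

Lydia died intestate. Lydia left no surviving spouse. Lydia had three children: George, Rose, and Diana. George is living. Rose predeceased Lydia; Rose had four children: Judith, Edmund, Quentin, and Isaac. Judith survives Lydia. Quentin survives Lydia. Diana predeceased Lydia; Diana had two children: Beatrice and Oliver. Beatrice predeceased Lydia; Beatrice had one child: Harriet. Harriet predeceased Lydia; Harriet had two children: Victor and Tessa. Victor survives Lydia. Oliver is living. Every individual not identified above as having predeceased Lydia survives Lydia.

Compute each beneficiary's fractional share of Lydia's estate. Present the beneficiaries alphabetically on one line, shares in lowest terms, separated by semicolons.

There is no surviving spouse, so the entire estate passes to Lydia's descendants per stirpes.
The estate is divided into 3 equal shares of 1/3 among George, Rose, Diana.
George is living and takes 1/3.
Rose predeceased; the 1/3 allotted to Rose's branch passes to Rose's issue by representation.
The 1/3 is divided into 4 equal shares of 1/12 among Judith, Edmund, Quentin, Isaac.
Judith is living and takes 1/12.
Edmund is living and takes 1/12.
Quentin is living and takes 1/12.
Isaac is living and takes 1/12.
Diana predeceased; the 1/3 allotted to Diana's branch passes to Diana's issue by representation.
The 1/3 is divided into 2 equal shares of 1/6 among Beatrice, Oliver.
Beatrice predeceased; the 1/6 allotted to Beatrice's branch passes to Beatrice's issue by representation.
Harriet's line is the sole branch at this level, so the full 1/6 passes to Harriet's issue by representation.
The 1/6 is divided into 2 equal shares of 1/12 among Victor, Tessa.
Victor is living and takes 1/12.
Tessa is living and takes 1/12.
Oliver is living and takes 1/6.

Edmund 1/12; George 1/3; Isaac 1/12; Judith 1/12; Oliver 1/6; Quentin 1/12; Tessa 1/12; Victor 1/12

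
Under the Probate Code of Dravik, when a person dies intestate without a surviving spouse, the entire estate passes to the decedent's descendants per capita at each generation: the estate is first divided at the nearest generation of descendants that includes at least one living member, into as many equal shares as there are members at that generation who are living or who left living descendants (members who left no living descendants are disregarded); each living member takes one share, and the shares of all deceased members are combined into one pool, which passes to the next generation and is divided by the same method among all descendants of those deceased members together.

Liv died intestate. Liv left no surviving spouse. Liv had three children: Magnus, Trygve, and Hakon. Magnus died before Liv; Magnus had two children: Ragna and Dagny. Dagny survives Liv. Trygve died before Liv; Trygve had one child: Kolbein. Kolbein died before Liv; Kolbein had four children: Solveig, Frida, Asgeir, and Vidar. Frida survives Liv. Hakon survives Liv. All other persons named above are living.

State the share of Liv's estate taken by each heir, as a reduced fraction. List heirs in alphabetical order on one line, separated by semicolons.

Asgeir 1/18; Dagny 2/9; Frida 1/18; Hakon 1/3; Ragna 2/9; Solveig 1/18; Vidar 1/18

There is no surviving spouse, so the entire estate passes to Liv's descendants per capita at each generation.
At generation 1 (Magnus, Trygve, Hakon) there are 3 shares of (1)/3 = 1/3 each.
Living: Hakon — each takes 1/3.
Deceased: Magnus and Trygve. Their combined 2/3 is pooled and carried to generation 2.
At generation 2 (Ragna, Dagny, Kolbein) there are 3 shares of (2/3)/3 = 2/9 each.
Living: Ragna and Dagny — each takes 2/9.
Deceased: Kolbein. That 2/9 share is carried to generation 3.
At generation 3 (Solveig, Frida, Asgeir, Vidar) there are 4 shares of (2/9)/4 = 1/18 each.
Living: Solveig, Frida, Asgeir, and Vidar — each takes 1/18.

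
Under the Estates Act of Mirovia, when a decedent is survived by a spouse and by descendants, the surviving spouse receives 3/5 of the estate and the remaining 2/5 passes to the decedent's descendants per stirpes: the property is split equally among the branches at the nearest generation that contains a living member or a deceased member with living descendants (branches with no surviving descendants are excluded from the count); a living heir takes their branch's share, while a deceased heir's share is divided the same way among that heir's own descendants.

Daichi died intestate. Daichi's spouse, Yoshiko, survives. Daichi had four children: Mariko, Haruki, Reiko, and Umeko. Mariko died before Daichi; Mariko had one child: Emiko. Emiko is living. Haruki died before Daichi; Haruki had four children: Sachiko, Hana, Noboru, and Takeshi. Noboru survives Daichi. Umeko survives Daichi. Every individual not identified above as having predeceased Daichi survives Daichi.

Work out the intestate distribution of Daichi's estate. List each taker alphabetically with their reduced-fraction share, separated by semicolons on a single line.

Yoshiko, as surviving spouse, takes 3/5.
The remaining 2/5 passes to Daichi's descendants per stirpes.
The 2/5 is divided into 4 equal shares of 1/10 among Mariko, Haruki, Reiko, Umeko.
Mariko predeceased; the 1/10 allotted to Mariko's branch passes to Mariko's issue by representation.
Emiko is the sole taker at this level and receives the full 1/10.
Haruki predeceased; the 1/10 allotted to Haruki's branch passes to Haruki's issue by representation.
The 1/10 is divided into 4 equal shares of 1/40 among Sachiko, Hana, Noboru, Takeshi.
Sachiko is living and takes 1/40.
Hana is living and takes 1/40.
Noboru is living and takes 1/40.
Takeshi is living and takes 1/40.
Reiko is living and takes 1/10.
Umeko is living and takes 1/10.

Emiko 1/10; Hana 1/40; Noboru 1/40; Reiko 1/10; Sachiko 1/40; Takeshi 1/40; Umeko 1/10; Yoshiko 3/5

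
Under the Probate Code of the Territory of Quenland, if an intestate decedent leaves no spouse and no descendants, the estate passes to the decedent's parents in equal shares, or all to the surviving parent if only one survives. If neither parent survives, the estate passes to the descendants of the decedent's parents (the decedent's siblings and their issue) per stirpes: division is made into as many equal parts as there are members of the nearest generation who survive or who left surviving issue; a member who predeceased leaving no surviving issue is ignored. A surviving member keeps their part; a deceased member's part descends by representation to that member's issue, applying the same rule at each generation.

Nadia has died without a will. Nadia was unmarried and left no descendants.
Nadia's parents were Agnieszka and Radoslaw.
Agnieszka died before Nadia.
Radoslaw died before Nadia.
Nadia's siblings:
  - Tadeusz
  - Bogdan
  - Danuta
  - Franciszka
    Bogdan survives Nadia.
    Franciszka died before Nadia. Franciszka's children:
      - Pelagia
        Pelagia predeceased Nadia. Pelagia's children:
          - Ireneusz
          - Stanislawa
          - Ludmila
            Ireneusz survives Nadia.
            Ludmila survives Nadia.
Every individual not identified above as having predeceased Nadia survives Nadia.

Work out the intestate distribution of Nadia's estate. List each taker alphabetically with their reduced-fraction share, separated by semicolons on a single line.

Bogdan 1/4; Danuta 1/4; Ireneusz 1/12; Ludmila 1/12; Stanislawa 1/12; Tadeusz 1/4

Neither parent survives and there are no descendants, so the estate passes to Nadia's siblings and their issue per stirpes.
The estate is divided into 4 equal shares of 1/4 among Tadeusz, Bogdan, Danuta, Franciszka.
Tadeusz is living and takes 1/4.
Bogdan is living and takes 1/4.
Danuta is living and takes 1/4.
Franciszka predeceased; the 1/4 allotted to Franciszka's branch passes to Franciszka's issue by representation.
Pelagia's line is the sole branch at this level, so the full 1/4 passes to Pelagia's issue by representation.
The 1/4 is divided into 3 equal shares of 1/12 among Ireneusz, Stanislawa, Ludmila.
Ireneusz is living and takes 1/12.
Stanislawa is living and takes 1/12.
Ludmila is living and takes 1/12.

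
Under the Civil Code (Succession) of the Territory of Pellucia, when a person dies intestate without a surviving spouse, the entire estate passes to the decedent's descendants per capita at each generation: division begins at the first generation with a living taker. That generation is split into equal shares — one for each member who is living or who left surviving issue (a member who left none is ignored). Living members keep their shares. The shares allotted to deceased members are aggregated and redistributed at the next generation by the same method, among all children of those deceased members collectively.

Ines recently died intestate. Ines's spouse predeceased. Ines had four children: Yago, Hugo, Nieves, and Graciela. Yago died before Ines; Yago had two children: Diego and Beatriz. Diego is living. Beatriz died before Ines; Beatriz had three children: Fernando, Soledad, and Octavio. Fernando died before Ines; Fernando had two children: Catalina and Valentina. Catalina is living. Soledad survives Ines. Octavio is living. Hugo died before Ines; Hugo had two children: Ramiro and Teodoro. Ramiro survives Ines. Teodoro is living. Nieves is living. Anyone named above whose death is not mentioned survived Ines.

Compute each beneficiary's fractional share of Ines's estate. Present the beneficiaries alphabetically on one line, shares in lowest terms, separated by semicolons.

There is no surviving spouse, so the entire estate passes to Ines's descendants per capita at each generation.
At generation 1 (Yago, Hugo, Nieves, Graciela) there are 4 shares of (1)/4 = 1/4 each.
Living: Nieves and Graciela — each takes 1/4.
Deceased: Yago and Hugo. Their combined 1/2 is pooled and carried to generation 2.
At generation 2 (Diego, Beatriz, Ramiro, Teodoro) there are 4 shares of (1/2)/4 = 1/8 each.
Living: Diego, Ramiro, and Teodoro — each takes 1/8.
Deceased: Beatriz. That 1/8 share is carried to generation 3.
At generation 3 (Fernando, Soledad, Octavio) there are 3 shares of (1/8)/3 = 1/24 each.
Living: Soledad and Octavio — each takes 1/24.
Deceased: Fernando. That 1/24 share is carried to generation 4.
At generation 4 (Catalina, Valentina) there are 2 shares of (1/24)/2 = 1/48 each.
Living: Catalina and Valentina — each takes 1/48.

Catalina 1/48; Diego 1/8; Graciela 1/4; Nieves 1/4; Octavio 1/24; Ramiro 1/8; Soledad 1/24; Teodoro 1/8; Valentina 1/48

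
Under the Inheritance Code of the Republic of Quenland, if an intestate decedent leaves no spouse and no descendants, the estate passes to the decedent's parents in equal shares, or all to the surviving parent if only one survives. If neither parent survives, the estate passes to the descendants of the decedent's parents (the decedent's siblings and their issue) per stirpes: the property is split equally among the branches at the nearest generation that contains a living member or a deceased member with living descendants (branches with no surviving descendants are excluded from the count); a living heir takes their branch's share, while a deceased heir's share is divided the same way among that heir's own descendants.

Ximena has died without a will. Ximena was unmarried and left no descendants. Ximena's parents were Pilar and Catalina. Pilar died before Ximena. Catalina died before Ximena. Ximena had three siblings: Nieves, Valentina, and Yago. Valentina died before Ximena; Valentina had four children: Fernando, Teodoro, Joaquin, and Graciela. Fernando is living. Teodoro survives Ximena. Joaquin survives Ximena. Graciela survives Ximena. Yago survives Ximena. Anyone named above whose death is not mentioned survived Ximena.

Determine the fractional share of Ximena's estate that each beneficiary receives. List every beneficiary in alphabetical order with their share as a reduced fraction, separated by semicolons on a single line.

Neither parent survives and there are no descendants, so the estate passes to Ximena's siblings and their issue per stirpes.
The estate is divided into 3 equal shares of 1/3 among Nieves, Valentina, Yago.
Nieves is living and takes 1/3.
Valentina predeceased; the 1/3 allotted to Valentina's branch passes to Valentina's issue by representation.
The 1/3 is divided into 4 equal shares of 1/12 among Fernando, Teodoro, Joaquin, Graciela.
Fernando is living and takes 1/12.
Teodoro is living and takes 1/12.
Joaquin is living and takes 1/12.
Graciela is living and takes 1/12.
Yago is living and takes 1/3.

Fernando 1/12; Graciela 1/12; Joaquin 1/12; Nieves 1/3; Teodoro 1/12; Yago 1/3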